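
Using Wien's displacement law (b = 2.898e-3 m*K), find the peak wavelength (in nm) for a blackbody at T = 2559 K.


lam_max = b / T = 2.898e-3 / 2559 = 1.132e-06 m = 1132.4736 nm

1132.4736 nm


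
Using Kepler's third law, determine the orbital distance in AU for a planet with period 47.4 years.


a = P^(2/3) = 47.4^(2/3) = 13.0974

13.0974 AU


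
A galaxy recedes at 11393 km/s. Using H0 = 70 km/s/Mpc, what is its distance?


d = v / H0 = 11393 / 70 = 162.7571

162.7571 Mpc


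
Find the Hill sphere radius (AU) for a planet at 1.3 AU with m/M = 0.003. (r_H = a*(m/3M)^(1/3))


r_H = a * (m/3M)^(1/3) = 1.3 * (0.003/3)^(1/3) = 0.13

0.13 AU


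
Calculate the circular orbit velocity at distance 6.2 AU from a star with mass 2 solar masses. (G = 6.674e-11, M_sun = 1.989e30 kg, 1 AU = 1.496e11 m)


v = sqrt(GM/r) = sqrt(6.674e-11 * 3.978e+30 / 9.275e+11) = 16918.5777

16918.5777 m/s


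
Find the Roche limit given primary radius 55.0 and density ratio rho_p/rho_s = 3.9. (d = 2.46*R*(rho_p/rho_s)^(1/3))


d_Roche = 2.46 * 55.0 * 3.9^(1/3) = 212.9704

212.9704


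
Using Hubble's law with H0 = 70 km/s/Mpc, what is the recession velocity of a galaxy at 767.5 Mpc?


v = H0 * d = 70 * 767.5 = 53725.0

53725.0 km/s


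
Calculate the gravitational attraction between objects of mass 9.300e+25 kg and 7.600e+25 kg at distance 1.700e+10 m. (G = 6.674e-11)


F = G*m1*m2/r^2 = 6.674e-11 * 9.300e+25 * 7.600e+25 / (1.700e+10)^2 = 6.674e-11 * 7.068e+51 / 2.890e+20 = 1.632e+21

1.632e+21 N


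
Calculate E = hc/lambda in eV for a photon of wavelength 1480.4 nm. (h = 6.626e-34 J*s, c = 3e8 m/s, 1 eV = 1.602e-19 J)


E = hc/lambda = 6.626e-34 * 3e8 / 1.480e-06 = 1.343e-19 J = 0.8382 eV

0.8382 eV


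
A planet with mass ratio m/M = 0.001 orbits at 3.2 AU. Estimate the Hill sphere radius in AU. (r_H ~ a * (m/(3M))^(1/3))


r_H = a * (m/3M)^(1/3) = 3.2 * (0.001/3)^(1/3) = 0.2219

0.2219 AU


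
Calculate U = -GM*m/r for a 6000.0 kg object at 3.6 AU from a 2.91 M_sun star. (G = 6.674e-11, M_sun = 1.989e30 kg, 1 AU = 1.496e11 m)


M = 2.91 * 1.989e30 kg = 5.78799e+30 kg; r = 3.6 AU * 1.496e11 m/AU = 5.3856e+11 m. U = -GM*m/r = -(6.674e-11 * 5.78799e+30 * 6000.0) / 5.3856e+11 = -4.304e+12

-4.304e+12 J


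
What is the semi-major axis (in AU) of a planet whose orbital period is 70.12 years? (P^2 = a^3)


a = P^(2/3) = 70.12^(2/3) = 17.0044

17.0044 AU


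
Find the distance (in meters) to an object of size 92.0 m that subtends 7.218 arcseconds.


D = size / theta_rad, theta_rad = 7.218 * pi/(180*3600) = 3.499e-05, D = 2.629e+06

2.629e+06 m


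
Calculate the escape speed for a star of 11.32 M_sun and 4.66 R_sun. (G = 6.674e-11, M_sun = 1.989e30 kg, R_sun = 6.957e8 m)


M = 11.32 * 1.989e30 kg = 2.251548e+31 kg; R = 4.66 * 6.957e8 m = 3.241962e+09 m. v_esc = sqrt(2GM/R) = sqrt(2 * 6.674e-11 * 2.251548e+31 / 3.241962e+09) = 962819.204

962819.204 m/s


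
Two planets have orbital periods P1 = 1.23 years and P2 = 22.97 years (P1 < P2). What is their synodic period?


1/P_syn = |1/P1 - 1/P2| = |1/1.23 - 1/22.97| => P_syn = 1.2996

1.2996 years


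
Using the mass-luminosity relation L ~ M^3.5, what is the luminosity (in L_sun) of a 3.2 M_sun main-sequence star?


L/L_sun = (M/M_sun)^3.5 = 3.2^3.5 = 58.6172

58.6172 L_sun


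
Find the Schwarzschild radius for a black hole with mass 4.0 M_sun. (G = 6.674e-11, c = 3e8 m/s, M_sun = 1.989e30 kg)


M = 4.0 * 1.989e30 kg = 7.956e+30 kg. rs = 2GM/c^2 = 2 * 6.674e-11 * 7.956e+30 / (3e8)^2 = 11799.632

11799.632 m


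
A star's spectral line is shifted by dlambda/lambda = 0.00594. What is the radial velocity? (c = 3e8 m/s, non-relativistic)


v = (dlambda/lambda) * c = 0.00594 * 3e8 = 1.782e+06

1.782e+06 m/s


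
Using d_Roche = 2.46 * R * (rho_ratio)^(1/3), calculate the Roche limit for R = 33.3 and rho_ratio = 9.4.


d_Roche = 2.46 * 33.3 * 9.4^(1/3) = 172.8842

172.8842


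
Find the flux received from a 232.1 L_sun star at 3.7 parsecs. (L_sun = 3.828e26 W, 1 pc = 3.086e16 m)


F = L / (4*pi*d^2) = 8.885e+28 / (4*pi*(1.142e+17)^2) = 5.423e-07

5.423e-07 W/m^2


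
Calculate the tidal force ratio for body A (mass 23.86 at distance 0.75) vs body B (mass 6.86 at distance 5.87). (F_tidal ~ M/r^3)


Ratio = (M1/r1^3) / (M2/r2^3) = (23.86/0.75^3) / (6.86/5.87^3) = 1667.5422

1667.5422


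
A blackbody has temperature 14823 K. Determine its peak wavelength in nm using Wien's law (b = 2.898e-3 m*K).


lam_max = b / T = 2.898e-3 / 14823 = 1.955e-07 m = 195.507 nm

195.507 nm


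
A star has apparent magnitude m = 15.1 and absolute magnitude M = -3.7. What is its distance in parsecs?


d = 10^((m - M + 5)/5) = 10^((15.1 - -3.7 + 5)/5) = 57543.9937

57543.9937 pc


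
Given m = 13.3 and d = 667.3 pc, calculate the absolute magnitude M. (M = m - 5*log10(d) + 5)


M = m - 5*log10(d) + 5 = 13.3 - 5*log10(667.3) + 5 = 4.1784

4.1784


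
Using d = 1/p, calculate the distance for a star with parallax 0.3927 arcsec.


d = 1/p = 1/0.3927 = 2.5465

2.5465 pc


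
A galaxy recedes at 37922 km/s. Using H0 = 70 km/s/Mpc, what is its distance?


d = v / H0 = 37922 / 70 = 541.7429

541.7429 Mpc


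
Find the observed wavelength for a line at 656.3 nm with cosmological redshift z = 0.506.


lam_obs = lam_emit * (1 + z) = 656.3 * (1 + 0.506) = 988.3878

988.3878 nm


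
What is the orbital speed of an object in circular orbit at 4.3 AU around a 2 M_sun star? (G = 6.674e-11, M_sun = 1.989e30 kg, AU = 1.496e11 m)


v = sqrt(GM/r) = sqrt(6.674e-11 * 3.978e+30 / 6.433e+11) = 20315.4041

20315.4041 m/s


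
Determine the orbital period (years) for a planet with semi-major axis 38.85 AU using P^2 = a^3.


P = a^(3/2) = 38.85^1.5 = 242.1511

242.1511 years


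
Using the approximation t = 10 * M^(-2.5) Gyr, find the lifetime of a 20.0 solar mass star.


t = 10 * M^(-2.5) = 10 * 20.0^(-2.5) = 0.0056

0.0056 Gyr


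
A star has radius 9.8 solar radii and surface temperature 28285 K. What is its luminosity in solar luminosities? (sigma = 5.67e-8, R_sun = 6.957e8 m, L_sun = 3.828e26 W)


R = 9.8 * 6.957e8 m = 6.81786e+09 m. L = 4*pi*R^2*sigma*T^4 = 4*pi*(6.81786e+09)^2 * 5.67e-8 * 28285^4 = 2.119892378e+31 W. L/L_sun = 2.119892378e+31 / 3.828e26 = 55378.5888

55378.5888 L_sun


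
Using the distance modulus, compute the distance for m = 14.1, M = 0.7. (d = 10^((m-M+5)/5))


d = 10^((m - M + 5)/5) = 10^((14.1 - 0.7 + 5)/5) = 4786.3009

4786.3009 pc


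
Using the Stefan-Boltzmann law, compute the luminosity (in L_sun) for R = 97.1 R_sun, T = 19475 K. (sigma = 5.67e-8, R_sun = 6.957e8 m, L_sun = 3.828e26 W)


R = 97.1 * 6.957e8 m = 6.755247e+10 m. L = 4*pi*R^2*sigma*T^4 = 4*pi*(6.755247e+10)^2 * 5.67e-8 * 19475^4 = 4.67719261e+32 W. L/L_sun = 4.67719261e+32 / 3.828e26 = 1.222e+06

1.222e+06 L_sun


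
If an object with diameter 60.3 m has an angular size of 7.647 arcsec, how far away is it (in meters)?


D = size / theta_rad, theta_rad = 7.647 * pi/(180*3600) = 3.707e-05, D = 1.626e+06

1.626e+06 m


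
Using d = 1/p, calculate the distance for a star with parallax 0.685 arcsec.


d = 1/p = 1/0.685 = 1.4599

1.4599 pc


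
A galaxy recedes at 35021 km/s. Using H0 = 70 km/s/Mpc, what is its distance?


d = v / H0 = 35021 / 70 = 500.3

500.3 Mpc


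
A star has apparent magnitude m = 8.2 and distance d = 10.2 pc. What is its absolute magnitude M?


M = m - 5*log10(d) + 5 = 8.2 - 5*log10(10.2) + 5 = 8.157

8.157


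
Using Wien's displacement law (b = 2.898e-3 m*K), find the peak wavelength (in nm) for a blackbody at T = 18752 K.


lam_max = b / T = 2.898e-3 / 18752 = 1.545e-07 m = 154.5435 nm

154.5435 nm


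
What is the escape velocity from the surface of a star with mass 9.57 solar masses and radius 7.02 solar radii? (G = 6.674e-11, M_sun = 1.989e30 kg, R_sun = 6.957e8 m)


M = 9.57 * 1.989e30 kg = 1.903473e+31 kg; R = 7.02 * 6.957e8 m = 4.883814e+09 m. v_esc = sqrt(2GM/R) = sqrt(2 * 6.674e-11 * 1.903473e+31 / 4.883814e+09) = 721276.6978

721276.6978 m/s


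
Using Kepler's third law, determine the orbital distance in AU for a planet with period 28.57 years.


a = P^(2/3) = 28.57^(2/3) = 9.3456

9.3456 AU


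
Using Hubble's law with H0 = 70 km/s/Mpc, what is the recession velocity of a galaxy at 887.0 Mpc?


v = H0 * d = 70 * 887.0 = 62090.0

62090.0 km/s


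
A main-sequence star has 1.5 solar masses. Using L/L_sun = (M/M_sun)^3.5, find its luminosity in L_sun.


L/L_sun = (M/M_sun)^3.5 = 1.5^3.5 = 4.1335

4.1335 L_sun


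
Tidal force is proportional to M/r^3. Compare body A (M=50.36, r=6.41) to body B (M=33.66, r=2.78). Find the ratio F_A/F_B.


Ratio = (M1/r1^3) / (M2/r2^3) = (50.36/6.41^3) / (33.66/2.78^3) = 0.122

0.122


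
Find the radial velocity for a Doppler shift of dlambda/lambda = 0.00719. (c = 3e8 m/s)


v = (dlambda/lambda) * c = 0.00719 * 3e8 = 2.157e+06

2.157e+06 m/s


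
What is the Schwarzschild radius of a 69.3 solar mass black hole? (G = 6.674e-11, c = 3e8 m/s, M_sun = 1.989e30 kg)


M = 69.3 * 1.989e30 kg = 1.378377e+32 kg. rs = 2GM/c^2 = 2 * 6.674e-11 * 1.378377e+32 / (3e8)^2 = 204428.6244

204428.6244 m


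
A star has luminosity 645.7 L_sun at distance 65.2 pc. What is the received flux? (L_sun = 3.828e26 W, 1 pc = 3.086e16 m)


F = L / (4*pi*d^2) = 2.472e+29 / (4*pi*(2.012e+18)^2) = 4.859e-09

4.859e-09 W/m^2


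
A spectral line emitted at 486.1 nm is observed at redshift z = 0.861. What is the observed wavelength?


lam_obs = lam_emit * (1 + z) = 486.1 * (1 + 0.861) = 904.6321

904.6321 nm


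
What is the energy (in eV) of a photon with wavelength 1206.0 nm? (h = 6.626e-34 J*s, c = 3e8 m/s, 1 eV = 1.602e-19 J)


E = hc/lambda = 6.626e-34 * 3e8 / 1.206e-06 = 1.648e-19 J = 1.0289 eV

1.0289 eV


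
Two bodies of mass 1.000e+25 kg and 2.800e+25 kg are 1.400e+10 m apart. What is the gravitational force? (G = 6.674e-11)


F = G*m1*m2/r^2 = 6.674e-11 * 1.000e+25 * 2.800e+25 / (1.400e+10)^2 = 6.674e-11 * 2.800e+50 / 1.960e+20 = 9.534e+19

9.534e+19 N


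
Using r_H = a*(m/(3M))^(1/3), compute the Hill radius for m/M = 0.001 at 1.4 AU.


r_H = a * (m/3M)^(1/3) = 1.4 * (0.001/3)^(1/3) = 0.0971

0.0971 AU


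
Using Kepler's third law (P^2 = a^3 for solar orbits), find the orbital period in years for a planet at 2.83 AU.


P = a^(3/2) = 2.83^1.5 = 4.7608

4.7608 years


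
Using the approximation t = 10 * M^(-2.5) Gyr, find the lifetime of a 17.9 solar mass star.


t = 10 * M^(-2.5) = 10 * 17.9^(-2.5) = 0.0074

0.0074 Gyr


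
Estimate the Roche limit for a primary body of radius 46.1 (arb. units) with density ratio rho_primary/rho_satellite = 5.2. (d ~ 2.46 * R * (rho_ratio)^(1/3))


d_Roche = 2.46 * 46.1 * 5.2^(1/3) = 196.4734

196.4734


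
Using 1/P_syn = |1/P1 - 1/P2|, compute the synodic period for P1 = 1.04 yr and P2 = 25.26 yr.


1/P_syn = |1/P1 - 1/P2| = |1/1.04 - 1/25.26| => P_syn = 1.0847

1.0847 years


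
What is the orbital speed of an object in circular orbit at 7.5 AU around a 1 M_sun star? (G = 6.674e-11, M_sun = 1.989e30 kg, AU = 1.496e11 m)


v = sqrt(GM/r) = sqrt(6.674e-11 * 1.989e+30 / 1.122e+12) = 10877.1236

10877.1236 m/s


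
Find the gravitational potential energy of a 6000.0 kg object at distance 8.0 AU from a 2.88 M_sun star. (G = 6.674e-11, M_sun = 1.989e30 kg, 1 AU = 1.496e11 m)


M = 2.88 * 1.989e30 kg = 5.72832e+30 kg; r = 8.0 AU * 1.496e11 m/AU = 1.1968e+12 m. U = -GM*m/r = -(6.674e-11 * 5.72832e+30 * 6000.0) / 1.1968e+12 = -1.917e+12

-1.917e+12 J


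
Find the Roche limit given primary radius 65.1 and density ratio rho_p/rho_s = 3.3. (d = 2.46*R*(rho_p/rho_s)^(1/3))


d_Roche = 2.46 * 65.1 * 3.3^(1/3) = 238.4263

238.4263


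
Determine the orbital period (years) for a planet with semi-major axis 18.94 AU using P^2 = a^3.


P = a^(3/2) = 18.94^1.5 = 82.4271

82.4271 years


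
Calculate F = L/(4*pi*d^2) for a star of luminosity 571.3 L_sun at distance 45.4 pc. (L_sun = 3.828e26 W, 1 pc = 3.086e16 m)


F = L / (4*pi*d^2) = 2.187e+29 / (4*pi*(1.401e+18)^2) = 8.866e-09

8.866e-09 W/m^2


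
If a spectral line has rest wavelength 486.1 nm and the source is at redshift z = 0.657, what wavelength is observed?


lam_obs = lam_emit * (1 + z) = 486.1 * (1 + 0.657) = 805.4677

805.4677 nm


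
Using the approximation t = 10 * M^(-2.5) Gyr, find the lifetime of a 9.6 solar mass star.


t = 10 * M^(-2.5) = 10 * 9.6^(-2.5) = 0.035

0.035 Gyr


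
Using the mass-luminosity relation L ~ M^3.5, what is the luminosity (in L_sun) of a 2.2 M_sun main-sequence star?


L/L_sun = (M/M_sun)^3.5 = 2.2^3.5 = 15.7935

15.7935 L_sun


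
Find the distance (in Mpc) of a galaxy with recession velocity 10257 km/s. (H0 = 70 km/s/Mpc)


d = v / H0 = 10257 / 70 = 146.5286

146.5286 Mpc


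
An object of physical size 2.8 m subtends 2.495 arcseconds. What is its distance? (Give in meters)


D = size / theta_rad, theta_rad = 2.495 * pi/(180*3600) = 1.210e-05, D = 231479.5421

231479.5421 m


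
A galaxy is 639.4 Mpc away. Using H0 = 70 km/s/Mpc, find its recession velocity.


v = H0 * d = 70 * 639.4 = 44758.0

44758.0 km/s


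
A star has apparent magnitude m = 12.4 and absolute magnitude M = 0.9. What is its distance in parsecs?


d = 10^((m - M + 5)/5) = 10^((12.4 - 0.9 + 5)/5) = 1995.2623

1995.2623 pc


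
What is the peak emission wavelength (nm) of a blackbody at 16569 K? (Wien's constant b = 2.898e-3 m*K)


lam_max = b / T = 2.898e-3 / 16569 = 1.749e-07 m = 174.9049 nm

174.9049 nm


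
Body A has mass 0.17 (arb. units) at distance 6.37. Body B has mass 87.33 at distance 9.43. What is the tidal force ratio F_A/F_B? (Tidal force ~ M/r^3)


Ratio = (M1/r1^3) / (M2/r2^3) = (0.17/6.37^3) / (87.33/9.43^3) = 0.0063

0.0063


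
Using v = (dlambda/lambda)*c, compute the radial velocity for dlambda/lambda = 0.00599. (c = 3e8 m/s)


v = (dlambda/lambda) * c = 0.00599 * 3e8 = 1.797e+06

1.797e+06 m/s


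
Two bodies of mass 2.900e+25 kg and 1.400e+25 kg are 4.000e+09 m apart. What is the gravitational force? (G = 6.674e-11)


F = G*m1*m2/r^2 = 6.674e-11 * 2.900e+25 * 1.400e+25 / (4.000e+09)^2 = 6.674e-11 * 4.060e+50 / 1.600e+19 = 1.694e+21

1.694e+21 N


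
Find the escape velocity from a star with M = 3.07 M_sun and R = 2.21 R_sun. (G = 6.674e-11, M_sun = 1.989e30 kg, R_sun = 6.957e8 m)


M = 3.07 * 1.989e30 kg = 6.10623e+30 kg; R = 2.21 * 6.957e8 m = 1.537497e+09 m. v_esc = sqrt(2GM/R) = sqrt(2 * 6.674e-11 * 6.10623e+30 / 1.537497e+09) = 728094.1468

728094.1468 m/s


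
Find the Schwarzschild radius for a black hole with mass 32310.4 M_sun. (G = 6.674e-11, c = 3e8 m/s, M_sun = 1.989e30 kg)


M = 32310.4 * 1.989e30 kg = 6.42653856e+34 kg. rs = 2GM/c^2 = 2 * 6.674e-11 * 6.42653856e+34 / (3e8)^2 = 9.531e+07

9.531e+07 m


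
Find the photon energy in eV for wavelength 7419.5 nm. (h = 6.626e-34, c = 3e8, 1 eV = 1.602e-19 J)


E = hc/lambda = 6.626e-34 * 3e8 / 7.420e-06 = 2.679e-20 J = 0.1672 eV

0.1672 eV


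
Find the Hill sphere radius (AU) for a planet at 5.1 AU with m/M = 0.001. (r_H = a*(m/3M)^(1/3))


r_H = a * (m/3M)^(1/3) = 5.1 * (0.001/3)^(1/3) = 0.3536

0.3536 AU


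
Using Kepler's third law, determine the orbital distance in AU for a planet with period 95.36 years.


a = P^(2/3) = 95.36^(2/3) = 20.8726

20.8726 AU


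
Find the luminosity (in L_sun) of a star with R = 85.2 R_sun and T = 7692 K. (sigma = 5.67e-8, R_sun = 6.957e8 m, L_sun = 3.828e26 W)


R = 85.2 * 6.957e8 m = 5.927364e+10 m. L = 4*pi*R^2*sigma*T^4 = 4*pi*(5.927364e+10)^2 * 5.67e-8 * 7692^4 = 8.763411828e+30 W. L/L_sun = 8.763411828e+30 / 3.828e26 = 22892.9254

22892.9254 L_sun


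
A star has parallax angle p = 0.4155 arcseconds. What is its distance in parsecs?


d = 1/p = 1/0.4155 = 2.4067

2.4067 pc


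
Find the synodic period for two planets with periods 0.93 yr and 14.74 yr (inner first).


1/P_syn = |1/P1 - 1/P2| = |1/0.93 - 1/14.74| => P_syn = 0.9926

0.9926 years


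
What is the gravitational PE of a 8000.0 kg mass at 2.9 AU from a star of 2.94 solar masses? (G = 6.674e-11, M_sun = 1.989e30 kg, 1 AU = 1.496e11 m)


M = 2.94 * 1.989e30 kg = 5.84766e+30 kg; r = 2.9 AU * 1.496e11 m/AU = 4.3384e+11 m. U = -GM*m/r = -(6.674e-11 * 5.84766e+30 * 8000.0) / 4.3384e+11 = -7.197e+12

-7.197e+12 J


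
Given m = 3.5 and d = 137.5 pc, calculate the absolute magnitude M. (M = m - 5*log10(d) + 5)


M = m - 5*log10(d) + 5 = 3.5 - 5*log10(137.5) + 5 = -2.1915

-2.1915


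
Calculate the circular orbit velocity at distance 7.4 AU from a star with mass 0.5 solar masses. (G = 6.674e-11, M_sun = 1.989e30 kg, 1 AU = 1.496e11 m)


v = sqrt(GM/r) = sqrt(6.674e-11 * 9.945e+29 / 1.107e+12) = 7743.0816

7743.0816 m/s


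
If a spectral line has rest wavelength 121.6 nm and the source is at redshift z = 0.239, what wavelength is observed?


lam_obs = lam_emit * (1 + z) = 121.6 * (1 + 0.239) = 150.6624

150.6624 nm


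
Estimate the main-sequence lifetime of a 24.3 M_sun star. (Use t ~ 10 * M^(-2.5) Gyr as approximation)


t = 10 * M^(-2.5) = 10 * 24.3^(-2.5) = 0.0034

0.0034 Gyr


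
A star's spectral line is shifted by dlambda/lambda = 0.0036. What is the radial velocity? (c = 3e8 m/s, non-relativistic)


v = (dlambda/lambda) * c = 0.0036 * 3e8 = 1.080e+06

1.080e+06 m/s


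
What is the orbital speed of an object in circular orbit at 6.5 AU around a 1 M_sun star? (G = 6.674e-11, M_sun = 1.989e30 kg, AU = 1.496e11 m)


v = sqrt(GM/r) = sqrt(6.674e-11 * 1.989e+30 / 9.724e+11) = 11683.905

11683.905 m/s


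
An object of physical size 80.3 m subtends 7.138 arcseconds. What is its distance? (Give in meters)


D = size / theta_rad, theta_rad = 7.138 * pi/(180*3600) = 3.461e-05, D = 2.320e+06

2.320e+06 m


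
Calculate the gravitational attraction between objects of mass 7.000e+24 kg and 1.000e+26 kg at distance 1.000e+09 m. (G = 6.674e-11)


F = G*m1*m2/r^2 = 6.674e-11 * 7.000e+24 * 1.000e+26 / (1.000e+09)^2 = 6.674e-11 * 7.000e+50 / 1.000e+18 = 4.672e+22

4.672e+22 N


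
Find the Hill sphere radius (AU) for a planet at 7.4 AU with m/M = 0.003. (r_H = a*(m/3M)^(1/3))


r_H = a * (m/3M)^(1/3) = 7.4 * (0.003/3)^(1/3) = 0.74

0.74 AU


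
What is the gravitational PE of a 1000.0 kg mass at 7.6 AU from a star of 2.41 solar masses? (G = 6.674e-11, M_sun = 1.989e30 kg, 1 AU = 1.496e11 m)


M = 2.41 * 1.989e30 kg = 4.79349e+30 kg; r = 7.6 AU * 1.496e11 m/AU = 1.13696e+12 m. U = -GM*m/r = -(6.674e-11 * 4.79349e+30 * 1000.0) / 1.13696e+12 = -2.814e+11

-2.814e+11 J


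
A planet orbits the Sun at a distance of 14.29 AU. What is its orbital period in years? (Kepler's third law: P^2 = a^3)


P = a^(3/2) = 14.29^1.5 = 54.0192

54.0192 years


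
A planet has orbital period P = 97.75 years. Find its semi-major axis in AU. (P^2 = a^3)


a = P^(2/3) = 97.75^(2/3) = 21.22

21.22 AU


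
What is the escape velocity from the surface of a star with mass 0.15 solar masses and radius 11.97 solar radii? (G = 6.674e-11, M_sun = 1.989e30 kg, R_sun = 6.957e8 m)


M = 0.15 * 1.989e30 kg = 2.9835e+29 kg; R = 11.97 * 6.957e8 m = 8.327529e+09 m. v_esc = sqrt(2GM/R) = sqrt(2 * 6.674e-11 * 2.9835e+29 / 8.327529e+09) = 69153.3213

69153.3213 m/s


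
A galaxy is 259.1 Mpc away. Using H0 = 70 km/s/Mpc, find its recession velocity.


v = H0 * d = 70 * 259.1 = 18137.0

18137.0 km/s


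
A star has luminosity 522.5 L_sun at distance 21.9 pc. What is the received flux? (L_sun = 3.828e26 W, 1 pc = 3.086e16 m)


F = L / (4*pi*d^2) = 2.000e+29 / (4*pi*(6.758e+17)^2) = 3.485e-08

3.485e-08 W/m^2


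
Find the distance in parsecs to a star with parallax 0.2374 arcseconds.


d = 1/p = 1/0.2374 = 4.2123

4.2123 pc


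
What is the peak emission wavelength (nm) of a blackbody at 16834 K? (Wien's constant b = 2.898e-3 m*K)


lam_max = b / T = 2.898e-3 / 16834 = 1.722e-07 m = 172.1516 nm

172.1516 nm


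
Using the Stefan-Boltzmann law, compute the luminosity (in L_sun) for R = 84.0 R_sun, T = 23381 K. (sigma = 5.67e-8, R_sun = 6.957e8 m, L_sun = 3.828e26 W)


R = 84.0 * 6.957e8 m = 5.84388e+10 m. L = 4*pi*R^2*sigma*T^4 = 4*pi*(5.84388e+10)^2 * 5.67e-8 * 23381^4 = 7.27189885e+32 W. L/L_sun = 7.27189885e+32 / 3.828e26 = 1.900e+06

1.900e+06 L_sun


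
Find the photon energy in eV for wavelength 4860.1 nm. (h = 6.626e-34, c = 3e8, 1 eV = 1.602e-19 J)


E = hc/lambda = 6.626e-34 * 3e8 / 4.860e-06 = 4.090e-20 J = 0.2553 eV

0.2553 eV


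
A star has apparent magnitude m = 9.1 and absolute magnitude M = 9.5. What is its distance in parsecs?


d = 10^((m - M + 5)/5) = 10^((9.1 - 9.5 + 5)/5) = 8.3176

8.3176 pc


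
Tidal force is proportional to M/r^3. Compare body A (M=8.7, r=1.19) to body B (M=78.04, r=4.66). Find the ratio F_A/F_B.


Ratio = (M1/r1^3) / (M2/r2^3) = (8.7/1.19^3) / (78.04/4.66^3) = 6.6945

6.6945


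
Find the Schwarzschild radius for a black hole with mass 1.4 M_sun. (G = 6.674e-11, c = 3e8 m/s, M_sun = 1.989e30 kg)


M = 1.4 * 1.989e30 kg = 2.7846e+30 kg. rs = 2GM/c^2 = 2 * 6.674e-11 * 2.7846e+30 / (3e8)^2 = 4129.8712

4129.8712 m


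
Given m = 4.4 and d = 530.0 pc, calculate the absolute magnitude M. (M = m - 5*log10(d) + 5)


M = m - 5*log10(d) + 5 = 4.4 - 5*log10(530.0) + 5 = -4.2214

-4.2214


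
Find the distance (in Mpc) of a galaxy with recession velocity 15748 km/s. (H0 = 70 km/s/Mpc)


d = v / H0 = 15748 / 70 = 224.9714

224.9714 Mpc


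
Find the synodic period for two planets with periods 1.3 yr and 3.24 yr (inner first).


1/P_syn = |1/P1 - 1/P2| = |1/1.3 - 1/3.24| => P_syn = 2.1711

2.1711 years


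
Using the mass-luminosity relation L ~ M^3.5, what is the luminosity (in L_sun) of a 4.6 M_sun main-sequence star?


L/L_sun = (M/M_sun)^3.5 = 4.6^3.5 = 208.7625

208.7625 L_sun


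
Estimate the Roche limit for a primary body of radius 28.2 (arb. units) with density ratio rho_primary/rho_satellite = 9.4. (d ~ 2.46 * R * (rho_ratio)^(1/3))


d_Roche = 2.46 * 28.2 * 9.4^(1/3) = 146.4064

146.4064


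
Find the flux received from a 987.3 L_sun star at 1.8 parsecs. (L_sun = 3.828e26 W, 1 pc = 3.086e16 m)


F = L / (4*pi*d^2) = 3.779e+29 / (4*pi*(5.555e+16)^2) = 9.747e-06

9.747e-06 W/m^2


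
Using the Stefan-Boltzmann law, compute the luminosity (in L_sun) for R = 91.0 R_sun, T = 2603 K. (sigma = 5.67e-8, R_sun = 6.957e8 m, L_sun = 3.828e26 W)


R = 91.0 * 6.957e8 m = 6.33087e+10 m. L = 4*pi*R^2*sigma*T^4 = 4*pi*(6.33087e+10)^2 * 5.67e-8 * 2603^4 = 1.311041342e+29 W. L/L_sun = 1.311041342e+29 / 3.828e26 = 342.4873

342.4873 L_sun


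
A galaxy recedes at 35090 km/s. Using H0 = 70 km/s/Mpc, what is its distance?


d = v / H0 = 35090 / 70 = 501.2857

501.2857 Mpc


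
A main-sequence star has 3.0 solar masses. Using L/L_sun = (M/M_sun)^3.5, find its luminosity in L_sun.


L/L_sun = (M/M_sun)^3.5 = 3.0^3.5 = 46.7654

46.7654 L_sun


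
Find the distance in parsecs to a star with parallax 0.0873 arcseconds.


d = 1/p = 1/0.0873 = 11.4548

11.4548 pc


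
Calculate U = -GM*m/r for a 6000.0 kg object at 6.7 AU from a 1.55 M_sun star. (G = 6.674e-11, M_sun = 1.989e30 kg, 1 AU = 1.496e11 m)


M = 1.55 * 1.989e30 kg = 3.08295e+30 kg; r = 6.7 AU * 1.496e11 m/AU = 1.00232e+12 m. U = -GM*m/r = -(6.674e-11 * 3.08295e+30 * 6000.0) / 1.00232e+12 = -1.232e+12

-1.232e+12 J


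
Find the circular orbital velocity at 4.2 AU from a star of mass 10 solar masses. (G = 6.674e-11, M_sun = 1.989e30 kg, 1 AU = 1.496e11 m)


v = sqrt(GM/r) = sqrt(6.674e-11 * 1.989e+31 / 6.283e+11) = 45964.2365

45964.2365 m/s


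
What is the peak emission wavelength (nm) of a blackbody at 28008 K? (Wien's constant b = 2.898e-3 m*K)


lam_max = b / T = 2.898e-3 / 28008 = 1.035e-07 m = 103.4704 nm

103.4704 nm


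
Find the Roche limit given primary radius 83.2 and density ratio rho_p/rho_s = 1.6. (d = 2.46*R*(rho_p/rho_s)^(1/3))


d_Roche = 2.46 * 83.2 * 1.6^(1/3) = 239.3858

239.3858


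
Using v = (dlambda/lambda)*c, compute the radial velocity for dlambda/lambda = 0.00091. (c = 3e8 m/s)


v = (dlambda/lambda) * c = 0.00091 * 3e8 = 273000.0

273000.0 m/s


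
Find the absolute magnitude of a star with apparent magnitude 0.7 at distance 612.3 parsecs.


M = m - 5*log10(d) + 5 = 0.7 - 5*log10(612.3) + 5 = -8.2348

-8.2348


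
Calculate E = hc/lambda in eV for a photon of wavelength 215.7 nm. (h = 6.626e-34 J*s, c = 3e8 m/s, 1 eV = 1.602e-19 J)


E = hc/lambda = 6.626e-34 * 3e8 / 2.157e-07 = 9.216e-19 J = 5.7525 eV

5.7525 eV


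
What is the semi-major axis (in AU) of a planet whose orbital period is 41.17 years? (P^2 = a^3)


a = P^(2/3) = 41.17^(2/3) = 11.923

11.923 AU


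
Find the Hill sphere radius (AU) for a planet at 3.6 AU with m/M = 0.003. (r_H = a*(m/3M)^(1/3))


r_H = a * (m/3M)^(1/3) = 3.6 * (0.003/3)^(1/3) = 0.36

0.36 AU


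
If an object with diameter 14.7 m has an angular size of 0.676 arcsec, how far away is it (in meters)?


D = size / theta_rad, theta_rad = 0.676 * pi/(180*3600) = 3.277e-06, D = 4.485e+06

4.485e+06 m


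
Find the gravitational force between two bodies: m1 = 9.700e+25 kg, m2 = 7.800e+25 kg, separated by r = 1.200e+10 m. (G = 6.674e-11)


F = G*m1*m2/r^2 = 6.674e-11 * 9.700e+25 * 7.800e+25 / (1.200e+10)^2 = 6.674e-11 * 7.566e+51 / 1.440e+20 = 3.507e+21

3.507e+21 N


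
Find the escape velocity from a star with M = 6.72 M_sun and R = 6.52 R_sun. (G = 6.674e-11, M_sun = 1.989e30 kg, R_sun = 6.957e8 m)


M = 6.72 * 1.989e30 kg = 1.336608e+31 kg; R = 6.52 * 6.957e8 m = 4.535964e+09 m. v_esc = sqrt(2GM/R) = sqrt(2 * 6.674e-11 * 1.336608e+31 / 4.535964e+09) = 627155.6332

627155.6332 m/s


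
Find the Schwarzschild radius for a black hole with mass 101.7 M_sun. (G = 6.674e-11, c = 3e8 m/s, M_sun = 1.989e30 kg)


M = 101.7 * 1.989e30 kg = 2.022813e+32 kg. rs = 2GM/c^2 = 2 * 6.674e-11 * 2.022813e+32 / (3e8)^2 = 300005.6436

300005.6436 m


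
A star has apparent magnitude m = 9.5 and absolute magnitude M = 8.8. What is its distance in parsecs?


d = 10^((m - M + 5)/5) = 10^((9.5 - 8.8 + 5)/5) = 13.8038

13.8038 pc


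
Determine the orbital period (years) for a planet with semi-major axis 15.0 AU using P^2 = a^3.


P = a^(3/2) = 15.0^1.5 = 58.0948

58.0948 years


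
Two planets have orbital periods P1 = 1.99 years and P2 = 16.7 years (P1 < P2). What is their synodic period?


1/P_syn = |1/P1 - 1/P2| = |1/1.99 - 1/16.7| => P_syn = 2.2592

2.2592 years


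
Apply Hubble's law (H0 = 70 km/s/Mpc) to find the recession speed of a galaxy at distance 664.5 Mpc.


v = H0 * d = 70 * 664.5 = 46515.0

46515.0 km/s


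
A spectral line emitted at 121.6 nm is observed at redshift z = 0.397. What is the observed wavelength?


lam_obs = lam_emit * (1 + z) = 121.6 * (1 + 0.397) = 169.8752

169.8752 nm


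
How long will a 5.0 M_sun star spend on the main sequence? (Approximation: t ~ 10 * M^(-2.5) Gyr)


t = 10 * M^(-2.5) = 10 * 5.0^(-2.5) = 0.1789

0.1789 Gyr


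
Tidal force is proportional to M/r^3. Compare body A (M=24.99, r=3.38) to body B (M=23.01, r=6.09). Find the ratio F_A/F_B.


Ratio = (M1/r1^3) / (M2/r2^3) = (24.99/3.38^3) / (23.01/6.09^3) = 6.3526

6.3526


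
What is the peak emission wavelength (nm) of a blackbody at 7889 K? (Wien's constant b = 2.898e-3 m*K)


lam_max = b / T = 2.898e-3 / 7889 = 3.673e-07 m = 367.3469 nm

367.3469 nm


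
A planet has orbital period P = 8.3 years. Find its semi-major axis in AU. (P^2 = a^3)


a = P^(2/3) = 8.3^(2/3) = 4.0994

4.0994 AU


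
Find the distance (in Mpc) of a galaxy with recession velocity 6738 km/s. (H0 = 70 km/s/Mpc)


d = v / H0 = 6738 / 70 = 96.2571

96.2571 Mpc


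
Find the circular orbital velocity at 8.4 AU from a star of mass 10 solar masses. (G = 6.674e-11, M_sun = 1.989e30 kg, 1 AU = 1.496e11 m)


v = sqrt(GM/r) = sqrt(6.674e-11 * 1.989e+31 / 1.257e+12) = 32501.6233

32501.6233 m/s


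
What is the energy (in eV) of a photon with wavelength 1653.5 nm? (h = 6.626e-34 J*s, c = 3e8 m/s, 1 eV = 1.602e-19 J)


E = hc/lambda = 6.626e-34 * 3e8 / 1.654e-06 = 1.202e-19 J = 0.7504 eV

0.7504 eV


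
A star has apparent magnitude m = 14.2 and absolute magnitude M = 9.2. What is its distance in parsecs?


d = 10^((m - M + 5)/5) = 10^((14.2 - 9.2 + 5)/5) = 100.0

100.0 pc


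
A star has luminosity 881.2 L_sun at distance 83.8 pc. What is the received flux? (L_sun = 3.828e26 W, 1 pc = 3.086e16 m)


F = L / (4*pi*d^2) = 3.373e+29 / (4*pi*(2.586e+18)^2) = 4.014e-09

4.014e-09 W/m^2


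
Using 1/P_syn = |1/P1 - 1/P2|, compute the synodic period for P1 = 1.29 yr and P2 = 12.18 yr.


1/P_syn = |1/P1 - 1/P2| = |1/1.29 - 1/12.18| => P_syn = 1.4428

1.4428 years


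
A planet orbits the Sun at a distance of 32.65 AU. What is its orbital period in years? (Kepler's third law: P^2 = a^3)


P = a^(3/2) = 32.65^1.5 = 186.5627

186.5627 years


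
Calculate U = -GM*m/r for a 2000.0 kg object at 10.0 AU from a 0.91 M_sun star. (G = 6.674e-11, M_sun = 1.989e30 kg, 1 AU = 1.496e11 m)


M = 0.91 * 1.989e30 kg = 1.80999e+30 kg; r = 10.0 AU * 1.496e11 m/AU = 1.496e+12 m. U = -GM*m/r = -(6.674e-11 * 1.80999e+30 * 2000.0) / 1.496e+12 = -1.615e+11

-1.615e+11 J


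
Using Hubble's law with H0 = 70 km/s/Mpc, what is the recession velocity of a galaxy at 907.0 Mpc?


v = H0 * d = 70 * 907.0 = 63490.0

63490.0 km/s


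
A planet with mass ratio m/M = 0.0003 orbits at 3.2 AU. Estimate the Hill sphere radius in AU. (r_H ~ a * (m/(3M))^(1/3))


r_H = a * (m/3M)^(1/3) = 3.2 * (0.0003/3)^(1/3) = 0.1485

0.1485 AU


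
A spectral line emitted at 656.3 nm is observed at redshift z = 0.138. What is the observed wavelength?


lam_obs = lam_emit * (1 + z) = 656.3 * (1 + 0.138) = 746.8694

746.8694 nm


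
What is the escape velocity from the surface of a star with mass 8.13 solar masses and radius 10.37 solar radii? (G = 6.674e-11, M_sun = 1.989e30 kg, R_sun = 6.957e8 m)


M = 8.13 * 1.989e30 kg = 1.617057e+31 kg; R = 10.37 * 6.957e8 m = 7.214409e+09 m. v_esc = sqrt(2GM/R) = sqrt(2 * 6.674e-11 * 1.617057e+31 / 7.214409e+09) = 546978.6607

546978.6607 m/s


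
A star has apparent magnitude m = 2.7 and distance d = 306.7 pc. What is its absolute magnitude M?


M = m - 5*log10(d) + 5 = 2.7 - 5*log10(306.7) + 5 = -4.7336

-4.7336


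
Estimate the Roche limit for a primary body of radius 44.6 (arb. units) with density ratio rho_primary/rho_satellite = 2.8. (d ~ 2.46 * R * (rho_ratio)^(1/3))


d_Roche = 2.46 * 44.6 * 2.8^(1/3) = 154.6403

154.6403


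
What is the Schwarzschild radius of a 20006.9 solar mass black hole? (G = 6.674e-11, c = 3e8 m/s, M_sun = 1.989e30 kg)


M = 20006.9 * 1.989e30 kg = 3.97937241e+34 kg. rs = 2GM/c^2 = 2 * 6.674e-11 * 3.97937241e+34 / (3e8)^2 = 5.902e+07

5.902e+07 m


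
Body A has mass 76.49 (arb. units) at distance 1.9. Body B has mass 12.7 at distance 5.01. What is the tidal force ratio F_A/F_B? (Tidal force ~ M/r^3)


Ratio = (M1/r1^3) / (M2/r2^3) = (76.49/1.9^3) / (12.7/5.01^3) = 110.4214

110.4214


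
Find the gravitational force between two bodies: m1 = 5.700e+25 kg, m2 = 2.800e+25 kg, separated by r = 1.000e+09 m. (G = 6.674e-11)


F = G*m1*m2/r^2 = 6.674e-11 * 5.700e+25 * 2.800e+25 / (1.000e+09)^2 = 6.674e-11 * 1.596e+51 / 1.000e+18 = 1.065e+23

1.065e+23 N


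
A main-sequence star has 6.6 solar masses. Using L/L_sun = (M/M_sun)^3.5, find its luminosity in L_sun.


L/L_sun = (M/M_sun)^3.5 = 6.6^3.5 = 738.5906

738.5906 L_sun


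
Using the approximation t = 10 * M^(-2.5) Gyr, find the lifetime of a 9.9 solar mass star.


t = 10 * M^(-2.5) = 10 * 9.9^(-2.5) = 0.0324

0.0324 Gyr


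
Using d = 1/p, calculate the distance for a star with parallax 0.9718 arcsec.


d = 1/p = 1/0.9718 = 1.029

1.029 pc


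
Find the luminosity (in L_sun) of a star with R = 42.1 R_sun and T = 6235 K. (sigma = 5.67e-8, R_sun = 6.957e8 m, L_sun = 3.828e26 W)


R = 42.1 * 6.957e8 m = 2.928897e+10 m. L = 4*pi*R^2*sigma*T^4 = 4*pi*(2.928897e+10)^2 * 5.67e-8 * 6235^4 = 9.2373405e+29 W. L/L_sun = 9.2373405e+29 / 3.828e26 = 2413.0984

2413.0984 L_sun


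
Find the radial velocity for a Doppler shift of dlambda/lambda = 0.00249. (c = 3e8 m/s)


v = (dlambda/lambda) * c = 0.00249 * 3e8 = 747000.0

747000.0 m/s


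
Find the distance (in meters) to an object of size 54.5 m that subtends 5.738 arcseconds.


D = size / theta_rad, theta_rad = 5.738 * pi/(180*3600) = 2.782e-05, D = 1.959e+06

1.959e+06 m


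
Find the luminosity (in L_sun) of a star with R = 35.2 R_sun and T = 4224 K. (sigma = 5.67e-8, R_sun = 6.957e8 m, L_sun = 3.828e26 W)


R = 35.2 * 6.957e8 m = 2.448864e+10 m. L = 4*pi*R^2*sigma*T^4 = 4*pi*(2.448864e+10)^2 * 5.67e-8 * 4224^4 = 1.360247369e+29 W. L/L_sun = 1.360247369e+29 / 3.828e26 = 355.3415

355.3415 L_sun


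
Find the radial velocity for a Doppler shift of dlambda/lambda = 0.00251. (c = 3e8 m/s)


v = (dlambda/lambda) * c = 0.00251 * 3e8 = 753000.0

753000.0 m/s


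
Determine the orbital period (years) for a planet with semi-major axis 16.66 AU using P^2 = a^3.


P = a^(3/2) = 16.66^1.5 = 68.0006

68.0006 years


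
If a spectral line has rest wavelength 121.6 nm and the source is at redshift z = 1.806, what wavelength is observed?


lam_obs = lam_emit * (1 + z) = 121.6 * (1 + 1.806) = 341.2096

341.2096 nm


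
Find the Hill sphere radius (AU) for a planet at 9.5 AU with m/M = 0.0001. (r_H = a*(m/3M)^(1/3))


r_H = a * (m/3M)^(1/3) = 9.5 * (0.0001/3)^(1/3) = 0.3057

0.3057 AU


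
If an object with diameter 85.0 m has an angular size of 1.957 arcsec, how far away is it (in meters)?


D = size / theta_rad, theta_rad = 1.957 * pi/(180*3600) = 9.488e-06, D = 8.959e+06

8.959e+06 m


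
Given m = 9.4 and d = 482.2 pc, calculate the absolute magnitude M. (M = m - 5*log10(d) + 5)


M = m - 5*log10(d) + 5 = 9.4 - 5*log10(482.2) + 5 = 0.9839

0.9839


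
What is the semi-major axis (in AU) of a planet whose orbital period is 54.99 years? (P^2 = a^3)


a = P^(2/3) = 54.99^(2/3) = 14.4607

14.4607 AU


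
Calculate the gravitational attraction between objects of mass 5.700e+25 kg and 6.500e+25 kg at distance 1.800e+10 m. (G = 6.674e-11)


F = G*m1*m2/r^2 = 6.674e-11 * 5.700e+25 * 6.500e+25 / (1.800e+10)^2 = 6.674e-11 * 3.705e+51 / 3.240e+20 = 7.632e+20

7.632e+20 N


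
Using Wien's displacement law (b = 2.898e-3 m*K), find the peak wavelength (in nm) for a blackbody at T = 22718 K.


lam_max = b / T = 2.898e-3 / 22718 = 1.276e-07 m = 127.564 nm

127.564 nm


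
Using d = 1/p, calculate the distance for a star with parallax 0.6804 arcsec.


d = 1/p = 1/0.6804 = 1.4697

1.4697 pc


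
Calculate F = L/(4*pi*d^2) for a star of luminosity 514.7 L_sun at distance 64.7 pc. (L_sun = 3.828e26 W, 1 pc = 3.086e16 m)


F = L / (4*pi*d^2) = 1.970e+29 / (4*pi*(1.997e+18)^2) = 3.933e-09

3.933e-09 W/m^2


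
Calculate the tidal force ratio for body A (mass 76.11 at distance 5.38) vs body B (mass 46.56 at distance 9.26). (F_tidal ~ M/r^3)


Ratio = (M1/r1^3) / (M2/r2^3) = (76.11/5.38^3) / (46.56/9.26^3) = 8.3352

8.3352


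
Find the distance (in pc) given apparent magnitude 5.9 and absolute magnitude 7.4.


d = 10^((m - M + 5)/5) = 10^((5.9 - 7.4 + 5)/5) = 5.0119

5.0119 pc


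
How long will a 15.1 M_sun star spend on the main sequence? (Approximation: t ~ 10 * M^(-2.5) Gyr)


t = 10 * M^(-2.5) = 10 * 15.1^(-2.5) = 0.0113

0.0113 Gyr


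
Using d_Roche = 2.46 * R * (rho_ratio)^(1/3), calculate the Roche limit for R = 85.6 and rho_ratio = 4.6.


d_Roche = 2.46 * 85.6 * 4.6^(1/3) = 350.2097

350.2097


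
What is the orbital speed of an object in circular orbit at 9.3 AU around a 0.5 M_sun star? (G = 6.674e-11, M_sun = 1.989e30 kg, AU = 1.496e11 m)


v = sqrt(GM/r) = sqrt(6.674e-11 * 9.945e+29 / 1.391e+12) = 6906.9804

6906.9804 m/s


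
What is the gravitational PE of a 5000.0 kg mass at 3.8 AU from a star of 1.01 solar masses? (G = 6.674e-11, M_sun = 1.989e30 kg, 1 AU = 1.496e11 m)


M = 1.01 * 1.989e30 kg = 2.00889e+30 kg; r = 3.8 AU * 1.496e11 m/AU = 5.6848e+11 m. U = -GM*m/r = -(6.674e-11 * 2.00889e+30 * 5000.0) / 5.6848e+11 = -1.179e+12

-1.179e+12 J


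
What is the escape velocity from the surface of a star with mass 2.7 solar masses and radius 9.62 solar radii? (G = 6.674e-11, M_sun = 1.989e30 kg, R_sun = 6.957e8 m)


M = 2.7 * 1.989e30 kg = 5.3703e+30 kg; R = 9.62 * 6.957e8 m = 6.692634e+09 m. v_esc = sqrt(2GM/R) = sqrt(2 * 6.674e-11 * 5.3703e+30 / 6.692634e+09) = 327271.9883

327271.9883 m/s


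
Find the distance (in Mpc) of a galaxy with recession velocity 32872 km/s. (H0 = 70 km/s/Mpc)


d = v / H0 = 32872 / 70 = 469.6

469.6 Mpc


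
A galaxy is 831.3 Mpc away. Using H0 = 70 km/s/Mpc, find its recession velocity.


v = H0 * d = 70 * 831.3 = 58191.0

58191.0 km/s


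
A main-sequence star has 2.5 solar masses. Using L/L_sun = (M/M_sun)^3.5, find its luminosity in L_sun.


L/L_sun = (M/M_sun)^3.5 = 2.5^3.5 = 24.7053

24.7053 L_sun


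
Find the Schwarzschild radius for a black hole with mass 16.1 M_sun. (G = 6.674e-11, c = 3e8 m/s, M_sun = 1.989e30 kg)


M = 16.1 * 1.989e30 kg = 3.20229e+31 kg. rs = 2GM/c^2 = 2 * 6.674e-11 * 3.20229e+31 / (3e8)^2 = 47493.5188

47493.5188 m


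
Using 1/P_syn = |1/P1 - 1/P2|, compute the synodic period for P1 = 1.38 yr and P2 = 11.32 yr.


1/P_syn = |1/P1 - 1/P2| = |1/1.38 - 1/11.32| => P_syn = 1.5716

1.5716 years


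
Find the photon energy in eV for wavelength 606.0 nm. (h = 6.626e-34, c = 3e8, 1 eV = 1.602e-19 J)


E = hc/lambda = 6.626e-34 * 3e8 / 6.060e-07 = 3.280e-19 J = 2.0476 eV

2.0476 eV


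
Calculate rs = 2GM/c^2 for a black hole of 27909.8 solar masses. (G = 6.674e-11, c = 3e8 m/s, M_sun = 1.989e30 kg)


M = 27909.8 * 1.989e30 kg = 5.55125922e+34 kg. rs = 2GM/c^2 = 2 * 6.674e-11 * 5.55125922e+34 / (3e8)^2 = 8.233e+07

8.233e+07 m


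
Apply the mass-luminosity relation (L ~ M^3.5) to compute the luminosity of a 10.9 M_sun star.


L/L_sun = (M/M_sun)^3.5 = 10.9^3.5 = 4275.5574

4275.5574 L_sun


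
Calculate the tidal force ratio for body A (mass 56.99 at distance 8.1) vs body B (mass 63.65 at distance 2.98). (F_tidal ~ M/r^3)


Ratio = (M1/r1^3) / (M2/r2^3) = (56.99/8.1^3) / (63.65/2.98^3) = 0.0446

0.0446


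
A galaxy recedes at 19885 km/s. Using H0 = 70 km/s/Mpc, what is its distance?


d = v / H0 = 19885 / 70 = 284.0714

284.0714 Mpc


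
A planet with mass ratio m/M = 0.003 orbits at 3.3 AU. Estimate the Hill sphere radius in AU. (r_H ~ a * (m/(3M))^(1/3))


r_H = a * (m/3M)^(1/3) = 3.3 * (0.003/3)^(1/3) = 0.33

0.33 AU


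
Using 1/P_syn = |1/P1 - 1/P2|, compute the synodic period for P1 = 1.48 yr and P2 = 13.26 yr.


1/P_syn = |1/P1 - 1/P2| = |1/1.48 - 1/13.26| => P_syn = 1.6659

1.6659 years


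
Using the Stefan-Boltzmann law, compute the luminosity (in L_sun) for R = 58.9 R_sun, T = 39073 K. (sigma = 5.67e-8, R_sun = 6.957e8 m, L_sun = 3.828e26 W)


R = 58.9 * 6.957e8 m = 4.097673e+10 m. L = 4*pi*R^2*sigma*T^4 = 4*pi*(4.097673e+10)^2 * 5.67e-8 * 39073^4 = 2.78852504e+33 W. L/L_sun = 2.78852504e+33 / 3.828e26 = 7.285e+06

7.285e+06 L_sun


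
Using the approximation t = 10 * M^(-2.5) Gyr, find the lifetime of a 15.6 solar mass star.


t = 10 * M^(-2.5) = 10 * 15.6^(-2.5) = 0.0104

0.0104 Gyr


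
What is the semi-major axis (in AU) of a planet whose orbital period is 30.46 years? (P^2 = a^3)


a = P^(2/3) = 30.46^(2/3) = 9.7533

9.7533 AU
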